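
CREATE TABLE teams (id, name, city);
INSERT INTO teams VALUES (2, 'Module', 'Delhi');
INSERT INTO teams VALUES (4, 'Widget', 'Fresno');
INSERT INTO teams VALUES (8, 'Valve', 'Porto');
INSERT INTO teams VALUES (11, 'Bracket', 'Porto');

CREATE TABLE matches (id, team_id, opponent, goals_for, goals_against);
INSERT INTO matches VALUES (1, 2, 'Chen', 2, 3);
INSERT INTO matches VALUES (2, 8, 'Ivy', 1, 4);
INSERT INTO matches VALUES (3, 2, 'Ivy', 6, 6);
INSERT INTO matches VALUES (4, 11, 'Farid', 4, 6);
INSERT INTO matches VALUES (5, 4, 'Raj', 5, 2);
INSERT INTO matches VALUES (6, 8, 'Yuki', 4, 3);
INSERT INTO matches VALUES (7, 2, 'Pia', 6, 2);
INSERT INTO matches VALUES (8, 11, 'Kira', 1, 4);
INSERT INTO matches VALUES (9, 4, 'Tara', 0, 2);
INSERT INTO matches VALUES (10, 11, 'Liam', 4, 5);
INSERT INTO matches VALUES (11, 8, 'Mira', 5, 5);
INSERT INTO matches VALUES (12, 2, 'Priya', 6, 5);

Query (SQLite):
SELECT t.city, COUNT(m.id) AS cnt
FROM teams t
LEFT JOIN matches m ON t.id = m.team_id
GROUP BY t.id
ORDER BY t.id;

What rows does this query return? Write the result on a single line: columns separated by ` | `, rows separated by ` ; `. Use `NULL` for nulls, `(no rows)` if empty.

Delhi | 4 ; Fresno | 2 ; Porto | 3 ; Porto | 3

LEFT JOIN keeps every teams row; unmatched ones get NULL for matches columns.
Group by teams.id and compute COUNT(m.id). COUNT(col) of an all-NULL group is 0.
  2: ids {1, 3, 7, 12} → COUNT(m.id)=4
  4: ids {5, 9} → COUNT(m.id)=2
  8: ids {2, 6, 11} → COUNT(m.id)=3
  11: ids {4, 8, 10} → COUNT(m.id)=3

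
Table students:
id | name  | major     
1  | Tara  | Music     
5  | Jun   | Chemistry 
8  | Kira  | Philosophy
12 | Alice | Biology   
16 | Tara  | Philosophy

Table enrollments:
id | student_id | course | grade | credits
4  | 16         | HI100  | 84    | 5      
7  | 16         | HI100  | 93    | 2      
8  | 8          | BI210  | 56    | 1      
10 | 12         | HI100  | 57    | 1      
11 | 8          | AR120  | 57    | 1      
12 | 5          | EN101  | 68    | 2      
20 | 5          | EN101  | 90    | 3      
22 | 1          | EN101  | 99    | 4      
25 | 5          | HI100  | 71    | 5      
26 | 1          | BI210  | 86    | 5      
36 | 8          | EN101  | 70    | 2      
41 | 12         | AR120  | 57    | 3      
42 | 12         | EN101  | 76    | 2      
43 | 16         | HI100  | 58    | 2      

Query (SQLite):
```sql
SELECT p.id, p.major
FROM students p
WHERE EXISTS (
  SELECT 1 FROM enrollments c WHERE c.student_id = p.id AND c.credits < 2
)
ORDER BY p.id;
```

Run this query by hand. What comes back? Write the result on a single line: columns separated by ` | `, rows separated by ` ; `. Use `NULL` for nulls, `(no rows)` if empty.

For each students row, check whether any enrollments with matching student_id has credits < 2.
Keep rows where that is true.

8 | Philosophy ; 12 | Biology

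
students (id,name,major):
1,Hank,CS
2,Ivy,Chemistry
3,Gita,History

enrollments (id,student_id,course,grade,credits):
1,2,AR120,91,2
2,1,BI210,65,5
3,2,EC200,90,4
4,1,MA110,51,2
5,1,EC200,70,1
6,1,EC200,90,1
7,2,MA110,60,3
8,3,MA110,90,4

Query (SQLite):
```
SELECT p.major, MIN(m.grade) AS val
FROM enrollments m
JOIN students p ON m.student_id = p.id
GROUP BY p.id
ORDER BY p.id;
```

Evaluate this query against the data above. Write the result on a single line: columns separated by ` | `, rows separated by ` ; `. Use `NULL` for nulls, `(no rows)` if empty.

CS | 51 ; Chemistry | 60 ; History | 90

Join each enrollments row to its students via student_id.
Group joined rows by students.id; compute MIN(m.grade) per group.
  1: ids {2, 4, 5, 6} → MIN(m.grade)=51
  2: ids {1, 3, 7} → MIN(m.grade)=60
  3: ids {8} → MIN(m.grade)=90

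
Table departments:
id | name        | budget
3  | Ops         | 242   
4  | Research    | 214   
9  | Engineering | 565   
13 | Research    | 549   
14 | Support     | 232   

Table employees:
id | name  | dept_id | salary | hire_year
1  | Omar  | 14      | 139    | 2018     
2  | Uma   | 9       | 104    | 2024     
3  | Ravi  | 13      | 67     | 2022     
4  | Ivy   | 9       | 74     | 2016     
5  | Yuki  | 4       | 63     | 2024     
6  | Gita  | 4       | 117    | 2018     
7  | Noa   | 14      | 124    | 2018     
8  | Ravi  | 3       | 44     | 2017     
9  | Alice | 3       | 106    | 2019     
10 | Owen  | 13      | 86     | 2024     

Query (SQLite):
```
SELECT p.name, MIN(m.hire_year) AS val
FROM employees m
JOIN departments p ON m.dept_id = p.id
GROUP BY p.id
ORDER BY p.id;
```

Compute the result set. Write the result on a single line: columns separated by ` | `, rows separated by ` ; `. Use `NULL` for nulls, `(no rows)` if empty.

Ops | 2017 ; Research | 2018 ; Engineering | 2016 ; Research | 2022 ; Support | 2018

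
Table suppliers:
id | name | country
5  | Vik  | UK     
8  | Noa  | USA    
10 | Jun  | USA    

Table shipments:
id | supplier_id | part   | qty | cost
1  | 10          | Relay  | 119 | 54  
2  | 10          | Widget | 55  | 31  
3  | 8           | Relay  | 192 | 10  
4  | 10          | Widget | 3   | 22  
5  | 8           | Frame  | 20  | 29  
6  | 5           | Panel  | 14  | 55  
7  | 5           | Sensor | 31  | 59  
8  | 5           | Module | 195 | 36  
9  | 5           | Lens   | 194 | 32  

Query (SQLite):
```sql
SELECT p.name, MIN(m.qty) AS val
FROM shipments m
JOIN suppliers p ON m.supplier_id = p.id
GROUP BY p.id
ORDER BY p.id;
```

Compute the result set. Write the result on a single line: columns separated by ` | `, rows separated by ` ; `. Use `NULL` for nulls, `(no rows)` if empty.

Join each shipments row to its suppliers via supplier_id.
Group joined rows by suppliers.id; compute MIN(m.qty) per group.
  5: ids {6, 7, 8, 9} → MIN(m.qty)=14
  8: ids {3, 5} → MIN(m.qty)=20
  10: ids {1, 2, 4} → MIN(m.qty)=3

Vik | 14 ; Noa | 20 ; Jun | 3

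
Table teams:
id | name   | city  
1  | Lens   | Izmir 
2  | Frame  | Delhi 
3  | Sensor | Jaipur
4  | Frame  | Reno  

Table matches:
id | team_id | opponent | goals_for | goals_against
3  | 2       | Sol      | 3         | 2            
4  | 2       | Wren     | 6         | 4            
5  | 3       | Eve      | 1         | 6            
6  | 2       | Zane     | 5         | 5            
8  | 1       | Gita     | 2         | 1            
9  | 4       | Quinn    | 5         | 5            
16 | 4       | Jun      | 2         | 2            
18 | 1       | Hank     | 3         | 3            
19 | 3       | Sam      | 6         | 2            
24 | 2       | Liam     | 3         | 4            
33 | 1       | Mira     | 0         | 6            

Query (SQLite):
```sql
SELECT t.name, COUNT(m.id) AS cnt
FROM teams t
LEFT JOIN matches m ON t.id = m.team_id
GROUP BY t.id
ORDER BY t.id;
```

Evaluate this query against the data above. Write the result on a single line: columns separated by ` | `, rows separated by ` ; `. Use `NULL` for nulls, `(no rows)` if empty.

Lens | 3 ; Frame | 4 ; Sensor | 2 ; Frame | 2

LEFT JOIN keeps every teams row; unmatched ones get NULL for matches columns.
Group by teams.id and compute COUNT(m.id). COUNT(col) of an all-NULL group is 0.
  1: ids {8, 18, 33} → COUNT(m.id)=3
  2: ids {3, 4, 6, 24} → COUNT(m.id)=4
  3: ids {5, 19} → COUNT(m.id)=2
  4: ids {9, 16} → COUNT(m.id)=2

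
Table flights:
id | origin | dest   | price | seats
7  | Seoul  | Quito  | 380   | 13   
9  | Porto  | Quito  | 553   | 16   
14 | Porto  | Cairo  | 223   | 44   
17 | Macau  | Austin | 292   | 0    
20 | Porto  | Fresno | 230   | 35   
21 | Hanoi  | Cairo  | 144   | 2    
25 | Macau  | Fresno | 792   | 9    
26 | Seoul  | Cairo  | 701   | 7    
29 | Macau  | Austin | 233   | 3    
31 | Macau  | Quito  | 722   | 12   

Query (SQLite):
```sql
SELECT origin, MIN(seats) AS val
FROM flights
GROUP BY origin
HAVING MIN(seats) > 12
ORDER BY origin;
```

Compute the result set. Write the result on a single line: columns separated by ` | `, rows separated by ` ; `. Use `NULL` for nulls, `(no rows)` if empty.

Partition flights by origin; compute MIN(seats) within each group.
HAVING: keep groups where MIN(seats) > 12.
  Hanoi: ids {21} → MIN(seats)=2
  Macau: ids {17, 25, 29, 31} → MIN(seats)=0
  Porto: ids {9, 14, 20} → MIN(seats)=16
  Seoul: ids {7, 26} → MIN(seats)=7

Porto | 16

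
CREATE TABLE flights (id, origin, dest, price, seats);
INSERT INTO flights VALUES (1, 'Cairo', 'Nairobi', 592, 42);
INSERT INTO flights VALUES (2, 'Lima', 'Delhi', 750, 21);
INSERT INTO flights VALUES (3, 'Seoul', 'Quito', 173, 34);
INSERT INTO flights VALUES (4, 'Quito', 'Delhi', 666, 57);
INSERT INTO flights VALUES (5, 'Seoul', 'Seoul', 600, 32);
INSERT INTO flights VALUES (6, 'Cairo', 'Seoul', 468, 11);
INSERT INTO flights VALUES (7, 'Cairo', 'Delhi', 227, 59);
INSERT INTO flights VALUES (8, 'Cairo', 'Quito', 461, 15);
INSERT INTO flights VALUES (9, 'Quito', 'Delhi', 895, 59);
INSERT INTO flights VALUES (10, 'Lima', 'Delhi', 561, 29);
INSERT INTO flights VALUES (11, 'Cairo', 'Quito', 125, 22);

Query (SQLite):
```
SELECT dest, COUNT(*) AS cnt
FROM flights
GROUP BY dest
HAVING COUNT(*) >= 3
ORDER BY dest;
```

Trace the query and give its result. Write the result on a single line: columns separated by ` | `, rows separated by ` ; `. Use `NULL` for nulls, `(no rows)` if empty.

Delhi | 5 ; Quito | 3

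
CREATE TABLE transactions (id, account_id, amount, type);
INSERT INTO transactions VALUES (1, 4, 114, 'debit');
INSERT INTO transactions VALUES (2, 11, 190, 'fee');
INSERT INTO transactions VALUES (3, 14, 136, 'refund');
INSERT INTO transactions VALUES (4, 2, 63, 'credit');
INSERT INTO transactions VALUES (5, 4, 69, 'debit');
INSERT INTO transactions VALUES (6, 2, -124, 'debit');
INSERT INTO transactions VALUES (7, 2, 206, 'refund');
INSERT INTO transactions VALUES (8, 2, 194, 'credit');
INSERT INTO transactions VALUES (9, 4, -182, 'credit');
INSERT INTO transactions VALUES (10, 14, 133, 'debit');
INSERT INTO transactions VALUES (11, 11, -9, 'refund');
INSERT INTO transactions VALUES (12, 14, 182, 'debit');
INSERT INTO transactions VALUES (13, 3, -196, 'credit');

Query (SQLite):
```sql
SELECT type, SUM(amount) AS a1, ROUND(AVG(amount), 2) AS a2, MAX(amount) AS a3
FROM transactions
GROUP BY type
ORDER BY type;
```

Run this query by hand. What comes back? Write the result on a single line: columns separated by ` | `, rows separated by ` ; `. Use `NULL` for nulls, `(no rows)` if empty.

Group transactions by type.
Per group compute: SUM(amount), ROUND(AVG(amount), 2), MAX(amount).
  credit: ids {4, 8, 9, 13} → SUM(amount)=-121, ROUND(AVG(amount), 2)=-30.25, MAX(amount)=194
  debit: ids {1, 5, 6, 10, 12} → SUM(amount)=374, ROUND(AVG(amount), 2)=74.8, MAX(amount)=182
  fee: ids {2} → SUM(amount)=190, ROUND(AVG(amount), 2)=190, MAX(amount)=190
  refund: ids {3, 7, 11} → SUM(amount)=333, ROUND(AVG(amount), 2)=111, MAX(amount)=206

credit | -121 | -30.25 | 194 ; debit | 374 | 74.8 | 182 ; fee | 190 | 190 | 190 ; refund | 333 | 111 | 206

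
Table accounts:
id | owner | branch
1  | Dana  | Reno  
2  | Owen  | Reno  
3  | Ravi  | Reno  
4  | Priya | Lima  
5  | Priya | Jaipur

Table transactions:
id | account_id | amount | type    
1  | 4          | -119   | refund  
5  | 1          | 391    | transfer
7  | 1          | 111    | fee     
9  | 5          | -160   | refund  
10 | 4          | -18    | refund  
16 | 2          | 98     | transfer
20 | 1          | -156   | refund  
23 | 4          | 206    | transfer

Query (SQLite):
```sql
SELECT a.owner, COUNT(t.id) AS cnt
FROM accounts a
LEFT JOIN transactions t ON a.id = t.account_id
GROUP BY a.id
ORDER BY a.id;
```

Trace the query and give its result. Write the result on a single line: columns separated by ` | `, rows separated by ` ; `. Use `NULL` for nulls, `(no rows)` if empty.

Dana | 3 ; Owen | 1 ; Ravi | 0 ; Priya | 3 ; Priya | 1

LEFT JOIN keeps every accounts row; unmatched ones get NULL for transactions columns.
Group by accounts.id and compute COUNT(t.id). COUNT(col) of an all-NULL group is 0.
  1: ids {5, 7, 20} → COUNT(t.id)=3
  2: ids {16} → COUNT(t.id)=1
  3: ids {—} → COUNT(t.id)=0
  4: ids {1, 10, 23} → COUNT(t.id)=3
  5: ids {9} → COUNT(t.id)=1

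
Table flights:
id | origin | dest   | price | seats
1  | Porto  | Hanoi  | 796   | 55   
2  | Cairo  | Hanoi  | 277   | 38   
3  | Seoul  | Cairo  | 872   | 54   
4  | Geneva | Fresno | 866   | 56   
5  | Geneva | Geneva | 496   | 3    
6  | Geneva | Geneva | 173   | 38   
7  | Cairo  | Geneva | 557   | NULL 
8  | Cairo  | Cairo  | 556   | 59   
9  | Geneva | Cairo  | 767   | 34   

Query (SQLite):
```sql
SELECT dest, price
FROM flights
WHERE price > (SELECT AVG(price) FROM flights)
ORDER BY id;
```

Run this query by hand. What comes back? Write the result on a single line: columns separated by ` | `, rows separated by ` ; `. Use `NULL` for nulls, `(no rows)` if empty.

Scalar subquery: AVG(price) over all flights rows = 595.555556 (≈; comparison uses full precision).
Keep rows where price > that value.

Hanoi | 796 ; Cairo | 872 ; Fresno | 866 ; Cairo | 767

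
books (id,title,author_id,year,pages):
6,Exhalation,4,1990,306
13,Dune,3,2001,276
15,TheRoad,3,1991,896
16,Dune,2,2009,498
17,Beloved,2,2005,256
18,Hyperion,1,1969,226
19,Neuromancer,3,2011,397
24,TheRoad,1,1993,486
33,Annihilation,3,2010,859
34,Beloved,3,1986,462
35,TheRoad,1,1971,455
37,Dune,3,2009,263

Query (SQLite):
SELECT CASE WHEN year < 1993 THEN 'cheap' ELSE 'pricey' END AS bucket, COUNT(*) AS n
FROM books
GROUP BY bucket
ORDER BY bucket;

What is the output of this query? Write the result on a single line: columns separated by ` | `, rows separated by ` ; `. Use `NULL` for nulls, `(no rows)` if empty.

cheap | 5 ; pricey | 7

Bucket rows by year < 1993 → 'cheap' else 'pricey'; count each bucket.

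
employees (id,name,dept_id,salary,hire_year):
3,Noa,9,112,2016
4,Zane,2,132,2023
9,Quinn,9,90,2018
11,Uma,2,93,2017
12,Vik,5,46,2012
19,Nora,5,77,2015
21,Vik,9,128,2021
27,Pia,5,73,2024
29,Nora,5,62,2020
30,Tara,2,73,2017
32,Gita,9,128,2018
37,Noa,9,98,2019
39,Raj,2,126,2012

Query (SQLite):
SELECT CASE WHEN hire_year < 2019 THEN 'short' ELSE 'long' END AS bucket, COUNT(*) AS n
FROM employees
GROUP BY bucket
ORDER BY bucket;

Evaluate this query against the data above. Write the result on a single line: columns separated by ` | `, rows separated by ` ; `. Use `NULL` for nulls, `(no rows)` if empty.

Bucket rows by hire_year < 2019 → 'short' else 'long'; count each bucket.

long | 5 ; short | 8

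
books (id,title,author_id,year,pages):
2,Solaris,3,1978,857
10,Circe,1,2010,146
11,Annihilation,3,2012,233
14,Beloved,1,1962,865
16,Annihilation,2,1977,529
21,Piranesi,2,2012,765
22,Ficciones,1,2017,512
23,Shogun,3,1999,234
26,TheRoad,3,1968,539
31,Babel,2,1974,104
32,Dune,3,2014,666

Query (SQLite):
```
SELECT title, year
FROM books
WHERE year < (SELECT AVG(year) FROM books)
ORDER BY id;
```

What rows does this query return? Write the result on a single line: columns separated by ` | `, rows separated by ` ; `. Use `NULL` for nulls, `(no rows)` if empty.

Scalar subquery: AVG(year) over all books rows = 1993.0.
Keep rows where year < that value.

Solaris | 1978 ; Beloved | 1962 ; Annihilation | 1977 ; TheRoad | 1968 ; Babel | 1974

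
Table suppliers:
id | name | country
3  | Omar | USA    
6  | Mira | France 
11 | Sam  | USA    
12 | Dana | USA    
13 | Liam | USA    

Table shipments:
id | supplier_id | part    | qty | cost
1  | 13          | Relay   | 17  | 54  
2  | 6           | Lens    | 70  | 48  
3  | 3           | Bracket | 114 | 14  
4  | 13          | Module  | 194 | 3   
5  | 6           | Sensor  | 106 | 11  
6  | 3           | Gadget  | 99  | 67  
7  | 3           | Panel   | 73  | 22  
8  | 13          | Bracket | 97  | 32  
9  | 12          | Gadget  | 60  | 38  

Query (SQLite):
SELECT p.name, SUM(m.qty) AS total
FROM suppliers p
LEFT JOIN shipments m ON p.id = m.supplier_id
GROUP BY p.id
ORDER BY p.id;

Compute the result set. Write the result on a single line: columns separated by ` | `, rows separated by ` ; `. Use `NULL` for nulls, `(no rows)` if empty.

LEFT JOIN keeps every suppliers row; unmatched ones get NULL for shipments columns.
Group by suppliers.id and compute SUM(m.qty). SUM over an all-NULL group is NULL.
  3: ids {3, 6, 7} → SUM(m.qty)=286
  6: ids {2, 5} → SUM(m.qty)=176
  11: ids {—} → SUM(m.qty)=NULL
  12: ids {9} → SUM(m.qty)=60
  13: ids {1, 4, 8} → SUM(m.qty)=308

Omar | 286 ; Mira | 176 ; Sam | NULL ; Dana | 60 ; Liam | 308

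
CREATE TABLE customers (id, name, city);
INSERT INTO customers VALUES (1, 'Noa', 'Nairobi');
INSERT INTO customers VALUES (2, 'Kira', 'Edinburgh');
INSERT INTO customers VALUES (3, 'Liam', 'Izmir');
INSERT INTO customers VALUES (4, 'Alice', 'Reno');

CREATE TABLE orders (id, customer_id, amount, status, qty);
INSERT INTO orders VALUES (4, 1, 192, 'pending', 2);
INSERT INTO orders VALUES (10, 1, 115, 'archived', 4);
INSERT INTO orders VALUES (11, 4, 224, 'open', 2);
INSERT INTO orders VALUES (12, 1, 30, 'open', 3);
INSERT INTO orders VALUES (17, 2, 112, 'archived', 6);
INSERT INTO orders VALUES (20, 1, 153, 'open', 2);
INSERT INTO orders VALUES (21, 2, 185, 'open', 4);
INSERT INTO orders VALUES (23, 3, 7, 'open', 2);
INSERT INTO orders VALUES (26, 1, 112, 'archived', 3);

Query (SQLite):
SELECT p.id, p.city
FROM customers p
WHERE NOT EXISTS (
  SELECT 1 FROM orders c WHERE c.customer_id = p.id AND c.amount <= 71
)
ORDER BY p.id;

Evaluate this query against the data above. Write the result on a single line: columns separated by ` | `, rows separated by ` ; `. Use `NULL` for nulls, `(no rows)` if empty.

2 | Edinburgh ; 4 | Reno

For each customers row, check whether any orders with matching customer_id has amount <= 71.
Keep rows where that is false.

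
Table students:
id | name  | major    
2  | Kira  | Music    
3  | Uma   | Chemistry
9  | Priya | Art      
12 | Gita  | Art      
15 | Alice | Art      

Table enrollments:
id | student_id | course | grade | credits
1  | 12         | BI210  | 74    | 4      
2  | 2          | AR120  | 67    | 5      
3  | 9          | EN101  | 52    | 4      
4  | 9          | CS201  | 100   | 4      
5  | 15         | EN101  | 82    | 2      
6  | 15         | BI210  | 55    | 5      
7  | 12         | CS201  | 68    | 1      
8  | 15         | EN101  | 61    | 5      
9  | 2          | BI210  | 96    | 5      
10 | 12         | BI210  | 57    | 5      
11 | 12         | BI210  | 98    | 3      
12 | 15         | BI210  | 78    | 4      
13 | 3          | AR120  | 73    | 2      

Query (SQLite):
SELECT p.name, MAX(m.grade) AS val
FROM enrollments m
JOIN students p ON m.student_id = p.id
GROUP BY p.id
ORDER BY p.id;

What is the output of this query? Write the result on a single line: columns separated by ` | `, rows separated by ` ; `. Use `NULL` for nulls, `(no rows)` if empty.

Kira | 96 ; Uma | 73 ; Priya | 100 ; Gita | 98 ; Alice | 82

Join each enrollments row to its students via student_id.
Group joined rows by students.id; compute MAX(m.grade) per group.
  2: ids {2, 9} → MAX(m.grade)=96
  3: ids {13} → MAX(m.grade)=73
  9: ids {3, 4} → MAX(m.grade)=100
  12: ids {1, 7, 10, 11} → MAX(m.grade)=98
  15: ids {5, 6, 8, 12} → MAX(m.grade)=82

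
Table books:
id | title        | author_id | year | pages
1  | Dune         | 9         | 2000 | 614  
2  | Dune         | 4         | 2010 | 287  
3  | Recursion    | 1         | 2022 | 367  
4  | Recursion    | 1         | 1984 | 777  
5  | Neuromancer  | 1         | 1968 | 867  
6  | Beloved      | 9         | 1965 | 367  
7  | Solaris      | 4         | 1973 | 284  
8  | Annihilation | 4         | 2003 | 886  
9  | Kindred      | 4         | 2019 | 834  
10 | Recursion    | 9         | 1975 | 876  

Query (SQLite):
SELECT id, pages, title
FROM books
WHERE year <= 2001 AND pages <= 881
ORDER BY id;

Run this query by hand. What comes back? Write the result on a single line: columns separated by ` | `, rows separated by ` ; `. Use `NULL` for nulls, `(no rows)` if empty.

1 | 614 | Dune ; 4 | 777 | Recursion ; 5 | 867 | Neuromancer ; 6 | 367 | Beloved ; 7 | 284 | Solaris ; 10 | 876 | Recursion

year <= 2001: ids {1, 4, 5, 6, 7, 10}
pages <= 881: ids {1, 2, 3, 4, 5, 6, 7, 9, 10}
Combine with AND.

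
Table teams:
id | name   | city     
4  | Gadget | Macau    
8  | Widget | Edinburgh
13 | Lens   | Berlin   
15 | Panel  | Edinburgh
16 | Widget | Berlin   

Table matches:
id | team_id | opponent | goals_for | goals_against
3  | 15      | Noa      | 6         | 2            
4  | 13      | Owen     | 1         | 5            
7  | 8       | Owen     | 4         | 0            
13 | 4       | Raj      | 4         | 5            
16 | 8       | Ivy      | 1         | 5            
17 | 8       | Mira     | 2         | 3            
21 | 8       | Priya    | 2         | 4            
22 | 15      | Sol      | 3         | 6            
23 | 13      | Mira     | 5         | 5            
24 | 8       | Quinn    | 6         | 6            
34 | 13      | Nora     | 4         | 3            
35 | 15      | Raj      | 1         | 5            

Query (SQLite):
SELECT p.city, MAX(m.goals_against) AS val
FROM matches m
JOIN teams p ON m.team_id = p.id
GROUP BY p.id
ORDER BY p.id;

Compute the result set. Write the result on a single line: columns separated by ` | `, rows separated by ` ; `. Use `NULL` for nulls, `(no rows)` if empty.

Macau | 5 ; Edinburgh | 6 ; Berlin | 5 ; Edinburgh | 6

Join each matches row to its teams via team_id.
Group joined rows by teams.id; compute MAX(m.goals_against) per group.
  4: ids {13} → MAX(m.goals_against)=5
  8: ids {7, 16, 17, 21, 24} → MAX(m.goals_against)=6
  13: ids {4, 23, 34} → MAX(m.goals_against)=5
  15: ids {3, 22, 35} → MAX(m.goals_against)=6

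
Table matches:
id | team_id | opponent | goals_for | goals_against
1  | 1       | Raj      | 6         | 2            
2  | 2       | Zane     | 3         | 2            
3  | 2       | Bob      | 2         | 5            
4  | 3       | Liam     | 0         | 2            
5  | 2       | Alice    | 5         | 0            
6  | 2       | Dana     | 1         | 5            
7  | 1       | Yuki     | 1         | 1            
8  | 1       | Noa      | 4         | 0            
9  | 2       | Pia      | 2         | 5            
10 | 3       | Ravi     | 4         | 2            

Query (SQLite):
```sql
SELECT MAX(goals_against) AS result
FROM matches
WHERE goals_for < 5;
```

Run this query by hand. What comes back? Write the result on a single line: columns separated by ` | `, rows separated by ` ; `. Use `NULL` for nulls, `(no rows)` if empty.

Rows where goals_for < 5 → goals_against values: [2, 5, 2, 5, 1, 0, 5, 2].
MAX of non-NULL values = 5.

5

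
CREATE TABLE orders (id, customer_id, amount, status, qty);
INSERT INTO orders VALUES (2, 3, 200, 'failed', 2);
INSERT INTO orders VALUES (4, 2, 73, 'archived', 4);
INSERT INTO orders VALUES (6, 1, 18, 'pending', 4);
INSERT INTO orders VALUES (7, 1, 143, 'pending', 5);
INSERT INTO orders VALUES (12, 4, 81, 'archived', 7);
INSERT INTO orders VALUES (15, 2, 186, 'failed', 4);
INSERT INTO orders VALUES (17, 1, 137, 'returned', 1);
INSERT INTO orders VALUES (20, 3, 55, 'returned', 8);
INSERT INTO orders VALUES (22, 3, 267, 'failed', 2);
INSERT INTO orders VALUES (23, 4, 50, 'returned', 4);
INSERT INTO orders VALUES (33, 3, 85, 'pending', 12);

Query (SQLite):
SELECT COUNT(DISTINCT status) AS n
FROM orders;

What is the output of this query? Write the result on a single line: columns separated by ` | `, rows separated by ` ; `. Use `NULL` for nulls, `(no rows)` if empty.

4

Count distinct non-NULL status values.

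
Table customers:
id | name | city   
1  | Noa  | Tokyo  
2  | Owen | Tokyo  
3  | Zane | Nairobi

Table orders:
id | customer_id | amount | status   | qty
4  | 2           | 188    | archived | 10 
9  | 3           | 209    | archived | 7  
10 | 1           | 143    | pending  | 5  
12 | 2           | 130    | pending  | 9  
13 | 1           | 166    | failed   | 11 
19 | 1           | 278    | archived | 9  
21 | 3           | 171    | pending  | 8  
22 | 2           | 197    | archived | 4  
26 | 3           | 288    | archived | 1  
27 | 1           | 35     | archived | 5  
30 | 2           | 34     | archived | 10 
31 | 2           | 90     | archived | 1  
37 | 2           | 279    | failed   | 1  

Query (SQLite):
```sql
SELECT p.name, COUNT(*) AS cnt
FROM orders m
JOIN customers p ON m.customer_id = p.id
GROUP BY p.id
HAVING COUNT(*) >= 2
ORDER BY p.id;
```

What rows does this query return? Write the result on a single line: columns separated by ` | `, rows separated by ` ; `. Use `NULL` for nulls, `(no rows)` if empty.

Join each orders row to its customers via customer_id.
Group joined rows by customers.id; compute COUNT(*) per group.
HAVING: keep groups with count ≥ 2.
  1: ids {10, 13, 19, 27} → COUNT(*)=4
  2: ids {4, 12, 22, 30, 31, 37} → COUNT(*)=6
  3: ids {9, 21, 26} → COUNT(*)=3

Noa | 4 ; Owen | 6 ; Zane | 3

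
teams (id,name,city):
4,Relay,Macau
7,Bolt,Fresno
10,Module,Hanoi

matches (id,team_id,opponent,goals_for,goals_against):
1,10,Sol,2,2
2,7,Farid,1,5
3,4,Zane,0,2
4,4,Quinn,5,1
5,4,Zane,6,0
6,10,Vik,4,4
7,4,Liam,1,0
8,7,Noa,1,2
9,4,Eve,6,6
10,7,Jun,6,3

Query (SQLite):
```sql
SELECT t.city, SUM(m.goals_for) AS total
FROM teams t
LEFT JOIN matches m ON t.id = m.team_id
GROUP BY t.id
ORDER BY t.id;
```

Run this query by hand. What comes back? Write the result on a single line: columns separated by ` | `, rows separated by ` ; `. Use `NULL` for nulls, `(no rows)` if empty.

Macau | 18 ; Fresno | 8 ; Hanoi | 6

LEFT JOIN keeps every teams row; unmatched ones get NULL for matches columns.
Group by teams.id and compute SUM(m.goals_for). SUM over an all-NULL group is NULL.
  4: ids {3, 4, 5, 7, 9} → SUM(m.goals_for)=18
  7: ids {2, 8, 10} → SUM(m.goals_for)=8
  10: ids {1, 6} → SUM(m.goals_for)=6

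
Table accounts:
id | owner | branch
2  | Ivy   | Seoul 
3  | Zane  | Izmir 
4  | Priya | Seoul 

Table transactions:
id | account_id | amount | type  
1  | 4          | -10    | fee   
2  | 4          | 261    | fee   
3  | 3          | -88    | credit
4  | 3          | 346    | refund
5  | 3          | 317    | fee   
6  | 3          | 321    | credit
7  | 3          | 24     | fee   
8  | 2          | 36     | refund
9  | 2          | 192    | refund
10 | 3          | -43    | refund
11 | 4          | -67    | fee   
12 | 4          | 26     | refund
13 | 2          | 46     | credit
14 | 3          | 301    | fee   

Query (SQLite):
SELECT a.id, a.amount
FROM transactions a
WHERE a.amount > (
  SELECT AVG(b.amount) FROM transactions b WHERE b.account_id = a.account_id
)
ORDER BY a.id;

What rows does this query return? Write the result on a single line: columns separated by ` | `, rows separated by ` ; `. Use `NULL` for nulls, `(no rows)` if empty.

2 | 261 ; 4 | 346 ; 5 | 317 ; 6 | 321 ; 9 | 192 ; 14 | 301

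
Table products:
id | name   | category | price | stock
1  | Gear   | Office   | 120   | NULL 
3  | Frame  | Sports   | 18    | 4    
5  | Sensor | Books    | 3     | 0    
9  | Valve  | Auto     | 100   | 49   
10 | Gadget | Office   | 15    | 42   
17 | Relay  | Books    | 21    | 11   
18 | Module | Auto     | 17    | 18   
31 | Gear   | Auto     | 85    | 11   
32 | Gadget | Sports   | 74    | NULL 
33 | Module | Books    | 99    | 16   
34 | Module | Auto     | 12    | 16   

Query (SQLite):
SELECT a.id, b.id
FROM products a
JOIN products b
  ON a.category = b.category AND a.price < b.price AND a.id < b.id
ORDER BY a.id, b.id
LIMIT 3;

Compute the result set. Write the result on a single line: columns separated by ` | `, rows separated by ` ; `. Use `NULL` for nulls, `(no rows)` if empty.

3 | 32 ; 5 | 17 ; 5 | 33

Pairs (a,b) with same category, a.price < b.price, a.id < b.id.
category groups: Auto:{9,18,31,34} Books:{5,17,33} Office:{1,10} Sports:{3,32}
Ordered by (a.id, b.id); first 3.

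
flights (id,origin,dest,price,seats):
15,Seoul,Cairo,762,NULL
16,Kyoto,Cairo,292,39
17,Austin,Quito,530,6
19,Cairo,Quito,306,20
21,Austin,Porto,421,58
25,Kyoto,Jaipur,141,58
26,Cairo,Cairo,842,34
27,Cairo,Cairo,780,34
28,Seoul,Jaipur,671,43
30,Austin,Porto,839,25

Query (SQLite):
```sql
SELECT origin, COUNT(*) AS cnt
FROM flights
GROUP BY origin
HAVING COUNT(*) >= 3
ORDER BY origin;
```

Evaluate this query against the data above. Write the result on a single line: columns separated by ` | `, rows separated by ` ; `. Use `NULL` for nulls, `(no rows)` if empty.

Austin | 3 ; Cairo | 3

Partition flights by origin; compute COUNT(*) within each group.
HAVING: keep groups with count ≥ 3.
  Austin: ids {17, 21, 30} → COUNT(*)=3
  Cairo: ids {19, 26, 27} → COUNT(*)=3
  Kyoto: ids {16, 25} → COUNT(*)=2
  Seoul: ids {15, 28} → COUNT(*)=2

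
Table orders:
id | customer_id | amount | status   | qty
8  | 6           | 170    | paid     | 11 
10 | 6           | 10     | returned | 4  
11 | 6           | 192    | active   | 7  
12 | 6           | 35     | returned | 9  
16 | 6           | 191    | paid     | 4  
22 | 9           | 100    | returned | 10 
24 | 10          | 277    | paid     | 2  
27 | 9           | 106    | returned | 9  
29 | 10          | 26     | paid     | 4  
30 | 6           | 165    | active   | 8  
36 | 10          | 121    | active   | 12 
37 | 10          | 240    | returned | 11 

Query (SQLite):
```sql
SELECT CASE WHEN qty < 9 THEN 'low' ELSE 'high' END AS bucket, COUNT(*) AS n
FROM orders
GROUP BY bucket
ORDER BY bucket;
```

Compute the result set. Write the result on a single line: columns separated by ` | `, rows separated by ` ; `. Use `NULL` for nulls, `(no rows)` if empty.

high | 6 ; low | 6

Bucket rows by qty < 9 → 'low' else 'high'; count each bucket.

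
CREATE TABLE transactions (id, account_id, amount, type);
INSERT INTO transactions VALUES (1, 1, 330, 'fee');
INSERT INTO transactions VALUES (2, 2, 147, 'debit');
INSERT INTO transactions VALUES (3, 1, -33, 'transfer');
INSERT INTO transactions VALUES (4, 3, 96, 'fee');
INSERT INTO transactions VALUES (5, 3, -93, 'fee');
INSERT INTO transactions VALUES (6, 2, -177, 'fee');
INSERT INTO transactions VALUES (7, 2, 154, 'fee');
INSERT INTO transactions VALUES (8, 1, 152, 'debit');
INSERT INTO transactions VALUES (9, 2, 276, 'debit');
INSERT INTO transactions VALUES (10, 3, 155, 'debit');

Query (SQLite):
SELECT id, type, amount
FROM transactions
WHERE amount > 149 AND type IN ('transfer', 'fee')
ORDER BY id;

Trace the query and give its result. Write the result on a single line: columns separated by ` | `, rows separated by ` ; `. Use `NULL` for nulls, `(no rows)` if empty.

amount > 149: ids {1, 7, 8, 9, 10}
type IN ('transfer', 'fee'): ids {1, 3, 4, 5, 6, 7}
Combine with AND.

1 | fee | 330 ; 7 | fee | 154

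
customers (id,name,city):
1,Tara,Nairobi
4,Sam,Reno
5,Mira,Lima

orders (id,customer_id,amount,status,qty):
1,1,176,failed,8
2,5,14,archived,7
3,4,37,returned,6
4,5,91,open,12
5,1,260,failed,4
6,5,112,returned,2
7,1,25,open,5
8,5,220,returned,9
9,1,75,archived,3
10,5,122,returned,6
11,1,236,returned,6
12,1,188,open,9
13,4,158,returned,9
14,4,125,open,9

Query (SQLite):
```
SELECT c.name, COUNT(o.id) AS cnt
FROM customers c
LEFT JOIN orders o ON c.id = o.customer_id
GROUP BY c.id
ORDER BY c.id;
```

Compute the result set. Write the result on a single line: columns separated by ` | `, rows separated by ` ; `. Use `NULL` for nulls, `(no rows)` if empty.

Tara | 6 ; Sam | 3 ; Mira | 5

LEFT JOIN keeps every customers row; unmatched ones get NULL for orders columns.
Group by customers.id and compute COUNT(o.id). COUNT(col) of an all-NULL group is 0.
  1: ids {1, 5, 7, 9, 11, 12} → COUNT(o.id)=6
  4: ids {3, 13, 14} → COUNT(o.id)=3
  5: ids {2, 4, 6, 8, 10} → COUNT(o.id)=5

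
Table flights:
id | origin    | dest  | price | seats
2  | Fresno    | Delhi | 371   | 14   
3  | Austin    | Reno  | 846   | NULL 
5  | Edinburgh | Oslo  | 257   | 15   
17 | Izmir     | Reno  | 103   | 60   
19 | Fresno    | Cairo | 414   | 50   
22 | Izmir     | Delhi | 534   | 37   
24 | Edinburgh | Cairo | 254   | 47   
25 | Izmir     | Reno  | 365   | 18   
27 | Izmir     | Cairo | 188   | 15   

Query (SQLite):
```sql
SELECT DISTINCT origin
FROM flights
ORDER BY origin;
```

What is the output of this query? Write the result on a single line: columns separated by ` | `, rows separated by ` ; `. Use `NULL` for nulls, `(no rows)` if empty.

Austin ; Edinburgh ; Fresno ; Izmir

Collect distinct origin values from flights.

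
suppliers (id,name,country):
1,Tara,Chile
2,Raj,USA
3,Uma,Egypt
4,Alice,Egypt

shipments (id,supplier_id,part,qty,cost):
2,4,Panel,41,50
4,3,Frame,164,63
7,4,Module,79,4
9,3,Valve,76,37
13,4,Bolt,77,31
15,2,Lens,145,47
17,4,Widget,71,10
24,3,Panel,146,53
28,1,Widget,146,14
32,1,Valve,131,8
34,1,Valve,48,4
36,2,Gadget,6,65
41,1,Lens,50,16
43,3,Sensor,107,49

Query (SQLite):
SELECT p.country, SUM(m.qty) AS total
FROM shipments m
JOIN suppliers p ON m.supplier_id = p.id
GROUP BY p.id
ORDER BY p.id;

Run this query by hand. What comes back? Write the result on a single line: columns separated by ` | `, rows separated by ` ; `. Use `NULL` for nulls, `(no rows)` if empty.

Chile | 375 ; USA | 151 ; Egypt | 493 ; Egypt | 268

Join each shipments row to its suppliers via supplier_id.
Group joined rows by suppliers.id; compute SUM(m.qty) per group.
  1: ids {28, 32, 34, 41} → SUM(m.qty)=375
  2: ids {15, 36} → SUM(m.qty)=151
  3: ids {4, 9, 24, 43} → SUM(m.qty)=493
  4: ids {2, 7, 13, 17} → SUM(m.qty)=268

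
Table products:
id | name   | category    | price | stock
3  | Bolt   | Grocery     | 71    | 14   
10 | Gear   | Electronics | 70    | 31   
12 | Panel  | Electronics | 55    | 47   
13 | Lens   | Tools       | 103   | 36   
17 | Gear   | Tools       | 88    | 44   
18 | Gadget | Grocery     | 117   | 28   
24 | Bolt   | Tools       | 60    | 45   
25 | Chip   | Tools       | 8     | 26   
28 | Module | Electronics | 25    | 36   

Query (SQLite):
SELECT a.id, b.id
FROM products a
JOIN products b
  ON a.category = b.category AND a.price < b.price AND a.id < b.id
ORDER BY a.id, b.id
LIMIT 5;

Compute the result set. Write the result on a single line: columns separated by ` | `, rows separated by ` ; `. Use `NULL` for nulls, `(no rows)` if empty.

3 | 18

Pairs (a,b) with same category, a.price < b.price, a.id < b.id.
category groups: Electronics:{10,12,28} Grocery:{3,18} Tools:{13,17,24,25}
Ordered by (a.id, b.id); first 5.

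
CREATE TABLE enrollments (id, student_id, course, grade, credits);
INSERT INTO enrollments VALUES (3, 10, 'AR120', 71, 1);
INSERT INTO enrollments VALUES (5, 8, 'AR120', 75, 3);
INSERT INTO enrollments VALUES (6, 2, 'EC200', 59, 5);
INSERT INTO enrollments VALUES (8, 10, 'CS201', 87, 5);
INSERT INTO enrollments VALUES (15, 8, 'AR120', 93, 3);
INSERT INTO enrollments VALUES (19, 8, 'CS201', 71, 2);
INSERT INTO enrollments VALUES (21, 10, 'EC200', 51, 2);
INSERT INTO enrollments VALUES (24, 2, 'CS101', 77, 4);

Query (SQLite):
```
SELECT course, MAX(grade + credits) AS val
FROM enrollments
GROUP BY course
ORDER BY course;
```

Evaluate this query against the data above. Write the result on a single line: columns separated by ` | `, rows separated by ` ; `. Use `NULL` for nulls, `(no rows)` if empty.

AR120 | 96 ; CS101 | 81 ; CS201 | 92 ; EC200 | 64

For each row compute grade + credits.
Group by course; take MAX of the expression per group.
  AR120: ids {3, 5, 15} → MAX(grade + credits)=96
  CS101: ids {24} → MAX(grade + credits)=81
  CS201: ids {8, 19} → MAX(grade + credits)=92
  EC200: ids {6, 21} → MAX(grade + credits)=64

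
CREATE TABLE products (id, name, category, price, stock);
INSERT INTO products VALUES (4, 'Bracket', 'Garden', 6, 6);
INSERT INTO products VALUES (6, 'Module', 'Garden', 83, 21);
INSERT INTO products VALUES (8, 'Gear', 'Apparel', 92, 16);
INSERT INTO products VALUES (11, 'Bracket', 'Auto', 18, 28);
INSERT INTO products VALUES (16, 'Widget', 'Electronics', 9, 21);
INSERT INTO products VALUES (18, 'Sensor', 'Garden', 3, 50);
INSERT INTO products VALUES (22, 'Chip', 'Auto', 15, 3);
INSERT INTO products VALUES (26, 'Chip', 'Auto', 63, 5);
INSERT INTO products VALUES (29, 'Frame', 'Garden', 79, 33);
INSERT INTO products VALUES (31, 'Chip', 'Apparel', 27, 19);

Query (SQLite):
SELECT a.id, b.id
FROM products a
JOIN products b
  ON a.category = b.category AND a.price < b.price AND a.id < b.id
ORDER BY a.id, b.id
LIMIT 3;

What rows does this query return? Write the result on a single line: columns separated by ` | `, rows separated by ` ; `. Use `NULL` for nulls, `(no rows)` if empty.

Pairs (a,b) with same category, a.price < b.price, a.id < b.id.
category groups: Apparel:{8,31} Auto:{11,22,26} Electronics:{16} Garden:{4,6,18,29}
Ordered by (a.id, b.id); first 3.

4 | 6 ; 4 | 29 ; 11 | 26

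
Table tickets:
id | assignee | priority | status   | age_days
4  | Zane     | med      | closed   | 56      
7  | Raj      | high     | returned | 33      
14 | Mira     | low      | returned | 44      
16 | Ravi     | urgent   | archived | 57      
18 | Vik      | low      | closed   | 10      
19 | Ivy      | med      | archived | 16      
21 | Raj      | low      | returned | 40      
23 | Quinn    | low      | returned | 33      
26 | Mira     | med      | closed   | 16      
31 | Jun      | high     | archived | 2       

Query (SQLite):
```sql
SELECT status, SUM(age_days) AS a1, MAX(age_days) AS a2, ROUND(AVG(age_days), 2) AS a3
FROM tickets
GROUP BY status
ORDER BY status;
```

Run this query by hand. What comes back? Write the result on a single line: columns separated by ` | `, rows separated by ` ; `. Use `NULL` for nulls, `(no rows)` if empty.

Group tickets by status.
Per group compute: SUM(age_days), MAX(age_days), ROUND(AVG(age_days), 2).
  archived: ids {16, 19, 31} → SUM(age_days)=75, MAX(age_days)=57, ROUND(AVG(age_days), 2)=25
  closed: ids {4, 18, 26} → SUM(age_days)=82, MAX(age_days)=56, ROUND(AVG(age_days), 2)=27.33
  returned: ids {7, 14, 21, 23} → SUM(age_days)=150, MAX(age_days)=44, ROUND(AVG(age_days), 2)=37.5

archived | 75 | 57 | 25 ; closed | 82 | 56 | 27.33 ; returned | 150 | 44 | 37.5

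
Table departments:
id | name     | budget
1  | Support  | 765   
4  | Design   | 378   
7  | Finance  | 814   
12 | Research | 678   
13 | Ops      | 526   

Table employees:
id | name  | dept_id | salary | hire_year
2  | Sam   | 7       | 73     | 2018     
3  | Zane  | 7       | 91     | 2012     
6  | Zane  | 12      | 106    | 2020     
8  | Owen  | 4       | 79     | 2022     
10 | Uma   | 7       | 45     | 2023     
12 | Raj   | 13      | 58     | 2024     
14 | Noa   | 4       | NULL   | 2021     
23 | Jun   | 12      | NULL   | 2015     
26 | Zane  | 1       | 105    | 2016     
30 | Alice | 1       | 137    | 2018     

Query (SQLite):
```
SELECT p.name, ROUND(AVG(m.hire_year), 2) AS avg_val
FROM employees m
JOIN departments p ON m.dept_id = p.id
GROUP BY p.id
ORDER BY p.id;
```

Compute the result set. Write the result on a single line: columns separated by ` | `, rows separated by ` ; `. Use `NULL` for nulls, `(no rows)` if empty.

Join each employees row to its departments via dept_id.
Group joined rows by departments.id; compute ROUND(AVG(m.hire_year), 2) per group.
  1: ids {26, 30} → ROUND(AVG(m.hire_year), 2)=2017
  4: ids {8, 14} → ROUND(AVG(m.hire_year), 2)=2021.5
  7: ids {2, 3, 10} → ROUND(AVG(m.hire_year), 2)=2017.67
  12: ids {6, 23} → ROUND(AVG(m.hire_year), 2)=2017.5
  13: ids {12} → ROUND(AVG(m.hire_year), 2)=2024

Support | 2017 ; Design | 2021.5 ; Finance | 2017.67 ; Research | 2017.5 ; Ops | 2024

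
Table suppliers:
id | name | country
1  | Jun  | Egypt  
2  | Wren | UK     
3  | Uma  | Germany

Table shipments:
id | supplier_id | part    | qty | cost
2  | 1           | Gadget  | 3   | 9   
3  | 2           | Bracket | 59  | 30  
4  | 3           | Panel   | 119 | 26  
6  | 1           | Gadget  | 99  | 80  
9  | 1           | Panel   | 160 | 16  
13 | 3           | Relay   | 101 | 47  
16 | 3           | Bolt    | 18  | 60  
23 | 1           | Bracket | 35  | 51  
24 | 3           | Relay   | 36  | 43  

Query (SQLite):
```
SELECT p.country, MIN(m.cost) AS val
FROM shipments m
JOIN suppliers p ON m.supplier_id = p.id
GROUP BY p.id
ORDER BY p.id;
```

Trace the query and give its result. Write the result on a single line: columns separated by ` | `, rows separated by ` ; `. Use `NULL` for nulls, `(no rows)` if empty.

Join each shipments row to its suppliers via supplier_id.
Group joined rows by suppliers.id; compute MIN(m.cost) per group.
  1: ids {2, 6, 9, 23} → MIN(m.cost)=9
  2: ids {3} → MIN(m.cost)=30
  3: ids {4, 13, 16, 24} → MIN(m.cost)=26

Egypt | 9 ; UK | 30 ; Germany | 26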